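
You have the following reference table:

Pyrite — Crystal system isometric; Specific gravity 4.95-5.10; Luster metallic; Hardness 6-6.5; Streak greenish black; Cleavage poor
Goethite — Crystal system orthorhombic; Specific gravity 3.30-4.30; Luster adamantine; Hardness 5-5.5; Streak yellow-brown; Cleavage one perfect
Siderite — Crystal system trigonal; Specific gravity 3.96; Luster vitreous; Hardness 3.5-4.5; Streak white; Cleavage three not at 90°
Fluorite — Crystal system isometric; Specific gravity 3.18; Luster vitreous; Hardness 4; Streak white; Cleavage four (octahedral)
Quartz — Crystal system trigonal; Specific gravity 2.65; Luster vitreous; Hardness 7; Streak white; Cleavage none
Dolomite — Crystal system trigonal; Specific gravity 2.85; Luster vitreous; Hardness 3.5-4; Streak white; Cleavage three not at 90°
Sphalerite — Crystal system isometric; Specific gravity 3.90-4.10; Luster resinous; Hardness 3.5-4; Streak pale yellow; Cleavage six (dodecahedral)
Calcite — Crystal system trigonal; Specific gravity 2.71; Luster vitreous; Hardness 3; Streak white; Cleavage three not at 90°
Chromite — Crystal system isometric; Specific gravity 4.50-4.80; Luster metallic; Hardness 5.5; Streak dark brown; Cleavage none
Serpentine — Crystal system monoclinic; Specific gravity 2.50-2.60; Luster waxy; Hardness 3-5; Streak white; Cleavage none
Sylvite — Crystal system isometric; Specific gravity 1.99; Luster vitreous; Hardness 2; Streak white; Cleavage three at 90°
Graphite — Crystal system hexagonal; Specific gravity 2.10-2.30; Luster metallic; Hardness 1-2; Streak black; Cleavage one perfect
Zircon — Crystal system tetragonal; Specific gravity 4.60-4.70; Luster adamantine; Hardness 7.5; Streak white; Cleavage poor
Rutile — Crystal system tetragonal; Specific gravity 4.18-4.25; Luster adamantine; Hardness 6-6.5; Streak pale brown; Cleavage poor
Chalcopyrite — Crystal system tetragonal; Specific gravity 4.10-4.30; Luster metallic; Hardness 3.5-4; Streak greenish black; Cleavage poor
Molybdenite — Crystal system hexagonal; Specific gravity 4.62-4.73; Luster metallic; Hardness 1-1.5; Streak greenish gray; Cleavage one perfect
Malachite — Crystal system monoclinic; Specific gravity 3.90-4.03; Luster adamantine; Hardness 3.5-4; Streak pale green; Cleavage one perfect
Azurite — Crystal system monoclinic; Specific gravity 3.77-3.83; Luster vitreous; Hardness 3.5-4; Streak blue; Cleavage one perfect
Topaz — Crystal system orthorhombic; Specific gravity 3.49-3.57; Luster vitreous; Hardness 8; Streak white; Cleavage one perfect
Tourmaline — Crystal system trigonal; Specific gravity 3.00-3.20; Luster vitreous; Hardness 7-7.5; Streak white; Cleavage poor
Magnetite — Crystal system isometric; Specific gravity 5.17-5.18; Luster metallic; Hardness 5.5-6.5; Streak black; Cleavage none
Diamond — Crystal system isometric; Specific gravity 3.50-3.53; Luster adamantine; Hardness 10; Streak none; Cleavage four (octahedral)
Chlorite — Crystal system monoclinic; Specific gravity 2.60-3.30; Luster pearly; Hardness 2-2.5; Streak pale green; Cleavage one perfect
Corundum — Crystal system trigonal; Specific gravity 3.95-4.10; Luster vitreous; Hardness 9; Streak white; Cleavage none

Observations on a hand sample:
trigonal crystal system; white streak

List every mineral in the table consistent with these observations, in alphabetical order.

Calcite, Corundum, Dolomite, Quartz, Siderite, Tourmaline

Trigonal crystal system: leaves Siderite, Quartz, Dolomite, Calcite, Tourmaline, Corundum.
White streak: consistent with all remaining minerals.
Remaining candidates: Calcite, Corundum, Dolomite, Quartz, Siderite, Tourmaline.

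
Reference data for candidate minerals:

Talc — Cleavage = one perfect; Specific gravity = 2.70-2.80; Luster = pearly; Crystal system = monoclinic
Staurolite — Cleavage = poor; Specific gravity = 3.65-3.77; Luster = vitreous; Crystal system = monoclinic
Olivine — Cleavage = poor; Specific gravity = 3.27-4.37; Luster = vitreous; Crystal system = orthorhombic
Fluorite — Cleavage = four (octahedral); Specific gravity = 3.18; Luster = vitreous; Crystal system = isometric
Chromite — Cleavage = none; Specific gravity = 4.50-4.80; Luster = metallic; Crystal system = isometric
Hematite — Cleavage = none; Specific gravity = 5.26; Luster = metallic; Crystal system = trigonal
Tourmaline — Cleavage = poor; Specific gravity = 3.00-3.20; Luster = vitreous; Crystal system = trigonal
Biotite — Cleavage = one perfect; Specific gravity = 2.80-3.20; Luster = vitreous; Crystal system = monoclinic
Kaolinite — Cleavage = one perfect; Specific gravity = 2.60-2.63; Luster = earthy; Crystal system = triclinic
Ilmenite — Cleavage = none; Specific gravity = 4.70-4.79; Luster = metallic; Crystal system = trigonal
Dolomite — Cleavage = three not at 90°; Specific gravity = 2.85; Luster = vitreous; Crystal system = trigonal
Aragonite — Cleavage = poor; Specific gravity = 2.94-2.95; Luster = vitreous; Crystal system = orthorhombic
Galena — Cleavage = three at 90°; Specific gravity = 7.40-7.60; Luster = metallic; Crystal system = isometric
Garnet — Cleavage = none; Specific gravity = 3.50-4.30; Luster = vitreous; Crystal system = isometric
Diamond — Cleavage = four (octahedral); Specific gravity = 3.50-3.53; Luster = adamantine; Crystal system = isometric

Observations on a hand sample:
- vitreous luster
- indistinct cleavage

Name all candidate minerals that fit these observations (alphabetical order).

Aragonite, Olivine, Staurolite, Tourmaline

Vitreous luster — leaves Staurolite, Olivine, Fluorite, Tourmaline, Biotite, Dolomite, Aragonite, Garnet.
Indistinct cleavage rules out Fluorite, Biotite, Dolomite, Garnet.
Remaining candidates: Aragonite, Olivine, Staurolite, Tourmaline.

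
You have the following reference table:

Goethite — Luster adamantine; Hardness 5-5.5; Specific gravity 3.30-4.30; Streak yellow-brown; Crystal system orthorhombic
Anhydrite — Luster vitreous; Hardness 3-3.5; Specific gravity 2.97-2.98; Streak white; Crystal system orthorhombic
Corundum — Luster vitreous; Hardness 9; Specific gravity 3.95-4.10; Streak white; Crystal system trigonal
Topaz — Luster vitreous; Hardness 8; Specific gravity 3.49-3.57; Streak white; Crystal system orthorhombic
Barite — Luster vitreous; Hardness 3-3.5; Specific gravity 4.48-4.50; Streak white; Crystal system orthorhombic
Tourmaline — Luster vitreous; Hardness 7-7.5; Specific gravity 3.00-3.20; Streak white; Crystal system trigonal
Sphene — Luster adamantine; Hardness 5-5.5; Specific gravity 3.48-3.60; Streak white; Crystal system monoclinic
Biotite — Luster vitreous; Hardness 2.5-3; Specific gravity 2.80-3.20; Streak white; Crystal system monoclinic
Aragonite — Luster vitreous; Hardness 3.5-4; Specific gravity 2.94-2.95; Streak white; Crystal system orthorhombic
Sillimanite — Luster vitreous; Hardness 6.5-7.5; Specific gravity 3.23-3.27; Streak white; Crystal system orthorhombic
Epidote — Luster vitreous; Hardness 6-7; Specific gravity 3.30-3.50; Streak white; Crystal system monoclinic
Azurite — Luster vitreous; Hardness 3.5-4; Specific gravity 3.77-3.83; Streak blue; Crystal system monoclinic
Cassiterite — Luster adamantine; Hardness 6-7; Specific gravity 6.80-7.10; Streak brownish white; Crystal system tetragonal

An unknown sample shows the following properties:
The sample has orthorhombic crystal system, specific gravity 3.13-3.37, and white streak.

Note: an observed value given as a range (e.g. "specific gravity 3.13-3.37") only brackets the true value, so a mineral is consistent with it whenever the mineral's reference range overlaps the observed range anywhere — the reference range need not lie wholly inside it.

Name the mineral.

Sillimanite

Orthorhombic crystal system: narrows the field to Goethite, Anhydrite, Topaz, Barite, Aragonite, Sillimanite.
Specific gravity 3.13-3.37: only Goethite, Sillimanite remain.
White streak is inconsistent with Goethite.
Sillimanite is the sole remaining match.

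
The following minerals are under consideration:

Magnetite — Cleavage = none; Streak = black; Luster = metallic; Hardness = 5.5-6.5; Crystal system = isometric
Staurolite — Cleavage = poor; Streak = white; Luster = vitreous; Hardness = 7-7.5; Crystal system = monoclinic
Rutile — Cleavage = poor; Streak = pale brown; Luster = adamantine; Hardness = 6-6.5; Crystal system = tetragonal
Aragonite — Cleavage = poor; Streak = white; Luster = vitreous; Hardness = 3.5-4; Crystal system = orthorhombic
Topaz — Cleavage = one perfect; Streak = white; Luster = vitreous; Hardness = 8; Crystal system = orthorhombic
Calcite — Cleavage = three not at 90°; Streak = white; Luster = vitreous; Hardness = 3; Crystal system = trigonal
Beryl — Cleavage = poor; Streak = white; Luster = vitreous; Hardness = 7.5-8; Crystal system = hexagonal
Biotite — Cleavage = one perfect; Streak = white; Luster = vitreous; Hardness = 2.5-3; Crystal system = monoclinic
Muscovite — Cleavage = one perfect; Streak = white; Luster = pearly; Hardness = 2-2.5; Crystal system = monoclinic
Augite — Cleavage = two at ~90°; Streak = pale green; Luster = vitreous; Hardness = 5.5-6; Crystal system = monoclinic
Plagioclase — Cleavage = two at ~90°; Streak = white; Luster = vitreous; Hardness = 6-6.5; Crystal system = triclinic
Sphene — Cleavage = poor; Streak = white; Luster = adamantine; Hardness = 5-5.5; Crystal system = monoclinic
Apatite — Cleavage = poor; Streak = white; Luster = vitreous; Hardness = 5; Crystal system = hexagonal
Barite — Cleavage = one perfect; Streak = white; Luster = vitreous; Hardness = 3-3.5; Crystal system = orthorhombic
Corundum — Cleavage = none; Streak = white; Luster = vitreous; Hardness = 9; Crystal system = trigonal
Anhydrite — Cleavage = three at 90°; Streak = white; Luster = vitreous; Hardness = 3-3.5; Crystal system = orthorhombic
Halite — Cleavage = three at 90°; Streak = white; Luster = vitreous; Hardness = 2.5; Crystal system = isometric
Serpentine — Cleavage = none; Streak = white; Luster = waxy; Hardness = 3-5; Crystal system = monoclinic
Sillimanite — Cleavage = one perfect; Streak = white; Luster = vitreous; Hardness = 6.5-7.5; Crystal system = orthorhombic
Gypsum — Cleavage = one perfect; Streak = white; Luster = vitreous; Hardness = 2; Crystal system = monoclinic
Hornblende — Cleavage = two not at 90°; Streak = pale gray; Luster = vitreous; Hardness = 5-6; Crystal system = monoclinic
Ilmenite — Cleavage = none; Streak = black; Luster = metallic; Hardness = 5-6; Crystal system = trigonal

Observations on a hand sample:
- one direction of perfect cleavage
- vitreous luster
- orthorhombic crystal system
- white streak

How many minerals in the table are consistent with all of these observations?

One direction of perfect cleavage — only Topaz, Biotite, Muscovite, Barite, Sillimanite, Gypsum remain.
Vitreous luster rules out Muscovite.
Orthorhombic crystal system is inconsistent with Biotite, Gypsum.
White streak — consistent with all remaining minerals.
Remaining candidates: Barite, Sillimanite, Topaz.
That is 3 minerals.

3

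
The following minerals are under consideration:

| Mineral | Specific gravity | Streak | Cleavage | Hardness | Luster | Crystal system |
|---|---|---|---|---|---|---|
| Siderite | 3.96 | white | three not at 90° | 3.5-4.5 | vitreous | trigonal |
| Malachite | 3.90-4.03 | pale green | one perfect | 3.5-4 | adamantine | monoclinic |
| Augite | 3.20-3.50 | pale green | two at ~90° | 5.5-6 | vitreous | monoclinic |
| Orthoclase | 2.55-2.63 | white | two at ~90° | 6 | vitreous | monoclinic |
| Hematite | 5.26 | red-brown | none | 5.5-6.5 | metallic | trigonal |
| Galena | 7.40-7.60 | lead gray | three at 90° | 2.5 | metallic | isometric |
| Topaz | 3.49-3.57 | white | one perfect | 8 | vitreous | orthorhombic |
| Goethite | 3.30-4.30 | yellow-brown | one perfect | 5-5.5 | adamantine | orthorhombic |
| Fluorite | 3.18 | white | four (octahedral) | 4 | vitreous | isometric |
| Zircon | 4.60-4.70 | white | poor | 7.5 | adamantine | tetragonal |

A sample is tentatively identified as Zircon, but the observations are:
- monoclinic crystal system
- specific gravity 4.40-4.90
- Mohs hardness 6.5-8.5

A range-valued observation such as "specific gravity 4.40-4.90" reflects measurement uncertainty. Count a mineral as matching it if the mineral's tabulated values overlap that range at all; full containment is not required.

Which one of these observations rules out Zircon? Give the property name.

Monoclinic crystal system: Zircon has tetragonal system — outside the reference range.
Specific gravity 4.40-4.90: Zircon has SG 4.60-4.70 — within range.
Mohs hardness 6.5-8.5: Zircon has hardness 7.5 — within range.
Everything matches except the crystal system.

crystal system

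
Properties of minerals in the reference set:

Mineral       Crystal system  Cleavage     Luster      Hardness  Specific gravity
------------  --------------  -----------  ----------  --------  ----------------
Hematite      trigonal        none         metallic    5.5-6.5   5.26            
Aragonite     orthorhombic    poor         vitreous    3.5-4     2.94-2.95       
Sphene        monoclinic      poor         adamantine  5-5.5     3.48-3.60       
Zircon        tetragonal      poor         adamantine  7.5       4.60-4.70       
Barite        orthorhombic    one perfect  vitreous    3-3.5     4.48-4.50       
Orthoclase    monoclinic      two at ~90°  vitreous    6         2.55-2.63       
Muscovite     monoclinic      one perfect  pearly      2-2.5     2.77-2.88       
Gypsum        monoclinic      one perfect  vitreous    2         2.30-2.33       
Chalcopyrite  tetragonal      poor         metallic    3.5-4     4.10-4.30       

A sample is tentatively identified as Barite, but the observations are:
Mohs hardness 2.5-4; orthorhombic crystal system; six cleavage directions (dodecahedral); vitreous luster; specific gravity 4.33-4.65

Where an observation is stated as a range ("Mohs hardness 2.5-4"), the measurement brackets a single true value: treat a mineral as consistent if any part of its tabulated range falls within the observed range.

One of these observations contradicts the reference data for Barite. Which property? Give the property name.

Mohs hardness 2.5-4: Barite has hardness 3-3.5 — matches.
Orthorhombic crystal system: Barite has orthorhombic system — matches.
Six cleavage directions (dodecahedral): Barite has cleavage one perfect — inconsistent.
Vitreous luster: Barite has vitreous luster — matches.
Specific gravity 4.33-4.65: Barite has SG 4.48-4.50 — matches.
The cleavage is the one property that does not fit.

cleavage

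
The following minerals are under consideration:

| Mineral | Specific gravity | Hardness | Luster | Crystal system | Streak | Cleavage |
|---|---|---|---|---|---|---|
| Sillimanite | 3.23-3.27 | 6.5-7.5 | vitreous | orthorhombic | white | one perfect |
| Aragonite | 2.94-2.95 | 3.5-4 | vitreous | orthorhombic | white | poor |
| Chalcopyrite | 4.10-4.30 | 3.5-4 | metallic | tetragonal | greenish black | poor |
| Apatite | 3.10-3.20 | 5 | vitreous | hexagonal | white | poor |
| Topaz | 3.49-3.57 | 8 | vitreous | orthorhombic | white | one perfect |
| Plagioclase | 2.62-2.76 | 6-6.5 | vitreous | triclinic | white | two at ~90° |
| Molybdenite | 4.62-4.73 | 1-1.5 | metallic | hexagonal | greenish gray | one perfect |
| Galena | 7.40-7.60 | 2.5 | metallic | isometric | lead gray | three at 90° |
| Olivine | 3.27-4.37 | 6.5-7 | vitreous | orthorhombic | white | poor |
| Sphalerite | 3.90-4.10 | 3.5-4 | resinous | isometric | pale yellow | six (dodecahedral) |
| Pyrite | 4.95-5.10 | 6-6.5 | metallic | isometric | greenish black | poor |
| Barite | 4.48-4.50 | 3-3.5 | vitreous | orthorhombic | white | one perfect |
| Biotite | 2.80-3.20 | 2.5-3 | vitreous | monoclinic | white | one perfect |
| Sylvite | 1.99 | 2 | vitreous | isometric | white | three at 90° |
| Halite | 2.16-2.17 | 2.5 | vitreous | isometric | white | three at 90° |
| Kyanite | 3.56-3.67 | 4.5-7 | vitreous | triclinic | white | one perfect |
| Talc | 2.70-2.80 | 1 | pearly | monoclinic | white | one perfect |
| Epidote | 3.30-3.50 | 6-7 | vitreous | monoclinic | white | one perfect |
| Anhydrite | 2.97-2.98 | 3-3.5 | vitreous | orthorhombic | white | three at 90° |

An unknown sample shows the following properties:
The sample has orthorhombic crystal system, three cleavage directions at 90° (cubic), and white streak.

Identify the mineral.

Orthorhombic crystal system: Sillimanite, Aragonite, Topaz, Olivine, Barite, Anhydrite remain.
Three cleavage directions at 90° (cubic): narrows the field to Anhydrite.
White streak: all remaining candidates fit.
Only Anhydrite satisfies all observations.

Anhydrite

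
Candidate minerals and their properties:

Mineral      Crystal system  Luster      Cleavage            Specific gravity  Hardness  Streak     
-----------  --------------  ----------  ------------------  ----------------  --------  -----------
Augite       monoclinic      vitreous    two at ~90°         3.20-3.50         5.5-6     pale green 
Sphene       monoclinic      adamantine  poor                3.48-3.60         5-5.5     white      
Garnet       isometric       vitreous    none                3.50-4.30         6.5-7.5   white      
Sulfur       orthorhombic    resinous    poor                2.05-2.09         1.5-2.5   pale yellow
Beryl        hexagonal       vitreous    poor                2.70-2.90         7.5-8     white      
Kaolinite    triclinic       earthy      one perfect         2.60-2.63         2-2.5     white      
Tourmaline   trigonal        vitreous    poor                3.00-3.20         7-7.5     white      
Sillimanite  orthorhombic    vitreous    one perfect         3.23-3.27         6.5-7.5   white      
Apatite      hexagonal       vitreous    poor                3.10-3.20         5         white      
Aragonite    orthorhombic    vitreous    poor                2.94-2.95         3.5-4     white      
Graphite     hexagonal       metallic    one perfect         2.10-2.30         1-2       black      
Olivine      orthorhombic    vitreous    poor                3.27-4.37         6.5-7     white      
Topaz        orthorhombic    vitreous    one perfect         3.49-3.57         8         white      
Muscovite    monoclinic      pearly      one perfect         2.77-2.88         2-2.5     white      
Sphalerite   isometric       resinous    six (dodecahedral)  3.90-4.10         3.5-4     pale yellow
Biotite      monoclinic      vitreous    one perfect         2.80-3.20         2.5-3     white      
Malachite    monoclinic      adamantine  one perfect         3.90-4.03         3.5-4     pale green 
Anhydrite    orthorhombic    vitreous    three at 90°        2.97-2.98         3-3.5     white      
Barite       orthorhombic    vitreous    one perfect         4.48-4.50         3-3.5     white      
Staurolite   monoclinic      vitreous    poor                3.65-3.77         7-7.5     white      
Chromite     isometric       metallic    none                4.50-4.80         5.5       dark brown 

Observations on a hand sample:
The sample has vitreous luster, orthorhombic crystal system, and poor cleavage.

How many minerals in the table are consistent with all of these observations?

2

Vitreous luster — narrows the field to Augite, Garnet, Beryl, Tourmaline, Sillimanite, Apatite, Aragonite, Olivine, Topaz, Biotite, Anhydrite, Barite, Staurolite.
Orthorhombic crystal system — Sillimanite, Aragonite, Olivine, Topaz, Anhydrite, Barite remain.
Poor cleavage — Aragonite, Olivine remain.
Consistent with every observation: Aragonite, Olivine.
That is 2 minerals.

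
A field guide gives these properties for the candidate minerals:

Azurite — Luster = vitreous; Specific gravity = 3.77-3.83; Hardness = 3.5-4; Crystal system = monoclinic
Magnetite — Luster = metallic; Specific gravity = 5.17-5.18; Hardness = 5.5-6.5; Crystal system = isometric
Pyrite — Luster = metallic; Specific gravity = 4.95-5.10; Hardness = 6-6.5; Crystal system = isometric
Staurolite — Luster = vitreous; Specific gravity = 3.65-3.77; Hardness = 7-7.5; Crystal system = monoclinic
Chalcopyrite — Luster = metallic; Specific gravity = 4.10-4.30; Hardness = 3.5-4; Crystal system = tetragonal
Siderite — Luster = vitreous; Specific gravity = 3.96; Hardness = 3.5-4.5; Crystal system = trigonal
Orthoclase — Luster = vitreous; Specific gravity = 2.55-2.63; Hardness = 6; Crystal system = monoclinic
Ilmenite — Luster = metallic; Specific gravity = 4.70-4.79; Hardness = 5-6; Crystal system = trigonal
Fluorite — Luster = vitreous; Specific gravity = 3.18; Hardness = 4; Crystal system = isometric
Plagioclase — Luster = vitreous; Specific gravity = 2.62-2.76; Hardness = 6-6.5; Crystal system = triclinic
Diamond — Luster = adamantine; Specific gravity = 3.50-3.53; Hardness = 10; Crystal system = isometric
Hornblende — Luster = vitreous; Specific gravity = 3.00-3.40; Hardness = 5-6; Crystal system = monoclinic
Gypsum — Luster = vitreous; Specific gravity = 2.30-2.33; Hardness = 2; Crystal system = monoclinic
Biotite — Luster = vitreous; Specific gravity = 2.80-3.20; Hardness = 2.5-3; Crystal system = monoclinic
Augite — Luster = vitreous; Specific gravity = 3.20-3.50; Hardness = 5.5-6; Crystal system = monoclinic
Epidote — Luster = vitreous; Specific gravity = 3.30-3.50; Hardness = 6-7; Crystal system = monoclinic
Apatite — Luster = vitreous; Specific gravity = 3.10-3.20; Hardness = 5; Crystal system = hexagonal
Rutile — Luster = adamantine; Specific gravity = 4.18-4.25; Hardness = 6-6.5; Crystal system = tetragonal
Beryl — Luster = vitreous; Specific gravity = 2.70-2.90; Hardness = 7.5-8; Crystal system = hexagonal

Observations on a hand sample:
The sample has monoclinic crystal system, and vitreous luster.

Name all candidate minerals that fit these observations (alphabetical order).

Augite, Azurite, Biotite, Epidote, Gypsum, Hornblende, Orthoclase, Staurolite

Monoclinic crystal system: narrows the field to Azurite, Staurolite, Orthoclase, Hornblende, Gypsum, Biotite, Augite, Epidote.
Vitreous luster: all remaining candidates fit.
The minerals that satisfy all observations are Augite, Azurite, Biotite, Epidote, Gypsum, Hornblende, Orthoclase, Staurolite.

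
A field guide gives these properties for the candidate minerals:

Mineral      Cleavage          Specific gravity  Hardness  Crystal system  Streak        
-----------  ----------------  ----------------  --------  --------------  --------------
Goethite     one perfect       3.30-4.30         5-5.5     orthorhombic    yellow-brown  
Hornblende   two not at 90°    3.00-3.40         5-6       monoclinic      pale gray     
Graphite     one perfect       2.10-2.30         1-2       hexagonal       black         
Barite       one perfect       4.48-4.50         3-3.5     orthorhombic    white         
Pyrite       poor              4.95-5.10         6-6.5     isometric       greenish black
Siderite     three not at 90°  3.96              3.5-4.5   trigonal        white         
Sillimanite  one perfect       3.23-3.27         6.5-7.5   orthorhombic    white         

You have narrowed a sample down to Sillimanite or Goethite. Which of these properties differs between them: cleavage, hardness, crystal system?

Cleavage: both one perfect — identical.
Hardness: Sillimanite 6.5-7.5, Goethite 5-5.5 — different.
Crystal system: both orthorhombic — identical.
Of the listed properties, hardness is the one that separates them.

hardness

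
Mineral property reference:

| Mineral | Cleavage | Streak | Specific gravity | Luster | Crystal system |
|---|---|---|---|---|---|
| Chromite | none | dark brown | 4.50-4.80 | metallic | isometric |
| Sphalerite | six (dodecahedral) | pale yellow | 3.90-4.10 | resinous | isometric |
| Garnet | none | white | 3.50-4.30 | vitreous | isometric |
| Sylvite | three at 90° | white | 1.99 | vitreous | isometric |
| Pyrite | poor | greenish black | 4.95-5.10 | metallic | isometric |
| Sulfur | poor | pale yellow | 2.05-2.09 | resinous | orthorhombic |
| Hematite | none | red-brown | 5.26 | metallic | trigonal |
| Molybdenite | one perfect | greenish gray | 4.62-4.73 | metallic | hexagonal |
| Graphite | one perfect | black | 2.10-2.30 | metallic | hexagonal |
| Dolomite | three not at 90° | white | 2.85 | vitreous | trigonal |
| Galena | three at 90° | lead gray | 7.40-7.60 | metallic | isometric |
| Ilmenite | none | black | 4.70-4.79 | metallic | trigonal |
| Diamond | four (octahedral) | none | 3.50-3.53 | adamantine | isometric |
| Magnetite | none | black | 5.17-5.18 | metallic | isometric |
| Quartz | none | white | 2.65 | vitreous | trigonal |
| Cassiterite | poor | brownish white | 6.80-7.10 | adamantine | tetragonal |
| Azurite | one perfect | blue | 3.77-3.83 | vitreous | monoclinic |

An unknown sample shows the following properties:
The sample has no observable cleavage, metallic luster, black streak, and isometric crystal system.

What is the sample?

No observable cleavage — narrows the field to Chromite, Garnet, Hematite, Ilmenite, Magnetite, Quartz.
Metallic luster excludes Garnet, Quartz.
Black streak is inconsistent with Chromite, Hematite.
Isometric crystal system is inconsistent with Ilmenite.
Magnetite is the sole remaining match.

Magnetite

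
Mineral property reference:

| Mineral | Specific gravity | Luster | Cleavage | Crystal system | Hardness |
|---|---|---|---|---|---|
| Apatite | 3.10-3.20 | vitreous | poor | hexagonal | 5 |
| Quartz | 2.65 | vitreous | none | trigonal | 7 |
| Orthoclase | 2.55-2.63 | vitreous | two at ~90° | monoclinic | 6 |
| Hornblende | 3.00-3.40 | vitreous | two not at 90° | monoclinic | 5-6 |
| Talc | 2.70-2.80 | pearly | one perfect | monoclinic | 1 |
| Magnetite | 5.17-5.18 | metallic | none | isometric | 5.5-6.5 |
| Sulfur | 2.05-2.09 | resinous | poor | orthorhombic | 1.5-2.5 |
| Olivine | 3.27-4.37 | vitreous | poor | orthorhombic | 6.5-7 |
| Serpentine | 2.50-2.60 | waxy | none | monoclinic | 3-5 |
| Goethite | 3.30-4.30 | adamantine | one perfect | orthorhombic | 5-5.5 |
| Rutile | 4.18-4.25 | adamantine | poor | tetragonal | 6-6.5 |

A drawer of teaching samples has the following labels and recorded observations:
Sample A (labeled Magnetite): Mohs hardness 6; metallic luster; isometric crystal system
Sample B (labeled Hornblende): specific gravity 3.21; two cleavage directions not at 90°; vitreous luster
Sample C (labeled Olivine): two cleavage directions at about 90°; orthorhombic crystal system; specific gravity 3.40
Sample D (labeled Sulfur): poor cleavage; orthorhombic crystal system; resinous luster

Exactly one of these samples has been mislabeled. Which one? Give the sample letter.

C

Sample A: all recorded properties match Magnetite.
Sample B: all recorded properties match Hornblende.
Sample C: Olivine has cleavage poor, but the record shows two cleavage directions at about 90° — this label is wrong.
Sample D: all recorded properties match Sulfur.
Only sample C is inconsistent with its label.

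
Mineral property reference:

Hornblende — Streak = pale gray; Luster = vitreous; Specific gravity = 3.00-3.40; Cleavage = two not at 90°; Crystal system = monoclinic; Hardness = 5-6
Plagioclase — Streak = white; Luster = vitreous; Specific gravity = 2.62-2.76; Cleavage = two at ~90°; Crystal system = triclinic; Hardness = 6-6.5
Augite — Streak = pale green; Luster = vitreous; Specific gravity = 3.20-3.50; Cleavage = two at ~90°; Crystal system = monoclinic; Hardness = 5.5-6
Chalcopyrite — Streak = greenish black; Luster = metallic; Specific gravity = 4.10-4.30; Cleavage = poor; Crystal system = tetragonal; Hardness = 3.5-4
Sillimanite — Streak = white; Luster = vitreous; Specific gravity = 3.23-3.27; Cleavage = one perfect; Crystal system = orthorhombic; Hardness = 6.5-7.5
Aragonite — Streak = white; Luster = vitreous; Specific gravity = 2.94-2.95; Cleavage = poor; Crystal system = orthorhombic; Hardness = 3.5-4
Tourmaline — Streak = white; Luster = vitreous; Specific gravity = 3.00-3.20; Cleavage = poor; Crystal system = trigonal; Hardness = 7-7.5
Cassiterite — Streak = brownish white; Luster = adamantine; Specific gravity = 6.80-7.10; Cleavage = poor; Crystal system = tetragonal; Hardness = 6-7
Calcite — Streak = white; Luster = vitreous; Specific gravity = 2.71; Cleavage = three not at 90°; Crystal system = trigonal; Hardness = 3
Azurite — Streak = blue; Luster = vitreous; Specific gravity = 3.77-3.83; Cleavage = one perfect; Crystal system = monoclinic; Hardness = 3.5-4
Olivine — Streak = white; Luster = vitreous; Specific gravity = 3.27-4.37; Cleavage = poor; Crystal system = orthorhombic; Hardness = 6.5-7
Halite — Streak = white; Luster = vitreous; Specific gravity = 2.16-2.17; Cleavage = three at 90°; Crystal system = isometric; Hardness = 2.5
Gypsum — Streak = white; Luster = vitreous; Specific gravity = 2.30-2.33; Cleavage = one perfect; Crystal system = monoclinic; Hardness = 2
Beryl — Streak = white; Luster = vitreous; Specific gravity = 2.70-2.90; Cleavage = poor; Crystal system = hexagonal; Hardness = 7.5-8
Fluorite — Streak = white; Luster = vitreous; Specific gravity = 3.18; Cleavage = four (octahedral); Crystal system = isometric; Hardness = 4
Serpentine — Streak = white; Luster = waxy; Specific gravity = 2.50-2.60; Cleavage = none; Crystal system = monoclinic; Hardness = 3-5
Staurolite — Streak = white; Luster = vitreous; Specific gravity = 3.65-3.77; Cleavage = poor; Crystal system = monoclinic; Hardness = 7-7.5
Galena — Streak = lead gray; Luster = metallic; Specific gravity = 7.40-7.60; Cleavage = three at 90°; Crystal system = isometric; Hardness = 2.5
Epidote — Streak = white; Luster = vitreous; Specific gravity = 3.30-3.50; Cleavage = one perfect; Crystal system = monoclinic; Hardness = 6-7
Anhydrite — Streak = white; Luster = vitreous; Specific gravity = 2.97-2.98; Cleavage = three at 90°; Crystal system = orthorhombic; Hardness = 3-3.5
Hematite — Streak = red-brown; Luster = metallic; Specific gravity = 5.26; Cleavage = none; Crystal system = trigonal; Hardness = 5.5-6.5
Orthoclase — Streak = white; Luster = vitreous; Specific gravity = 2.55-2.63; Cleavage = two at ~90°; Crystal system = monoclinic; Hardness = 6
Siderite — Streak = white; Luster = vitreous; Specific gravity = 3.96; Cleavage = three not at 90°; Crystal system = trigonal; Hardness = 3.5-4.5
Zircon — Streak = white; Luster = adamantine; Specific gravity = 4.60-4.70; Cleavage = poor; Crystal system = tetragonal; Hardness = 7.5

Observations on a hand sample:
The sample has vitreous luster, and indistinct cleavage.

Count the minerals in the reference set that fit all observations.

Vitreous luster excludes Chalcopyrite, Cassiterite, Serpentine, Galena, Hematite, Zircon.
Indistinct cleavage: Aragonite, Tourmaline, Olivine, Beryl, Staurolite remain.
The minerals that satisfy all observations are Aragonite, Beryl, Olivine, Staurolite, Tourmaline.
That is 5 minerals.

5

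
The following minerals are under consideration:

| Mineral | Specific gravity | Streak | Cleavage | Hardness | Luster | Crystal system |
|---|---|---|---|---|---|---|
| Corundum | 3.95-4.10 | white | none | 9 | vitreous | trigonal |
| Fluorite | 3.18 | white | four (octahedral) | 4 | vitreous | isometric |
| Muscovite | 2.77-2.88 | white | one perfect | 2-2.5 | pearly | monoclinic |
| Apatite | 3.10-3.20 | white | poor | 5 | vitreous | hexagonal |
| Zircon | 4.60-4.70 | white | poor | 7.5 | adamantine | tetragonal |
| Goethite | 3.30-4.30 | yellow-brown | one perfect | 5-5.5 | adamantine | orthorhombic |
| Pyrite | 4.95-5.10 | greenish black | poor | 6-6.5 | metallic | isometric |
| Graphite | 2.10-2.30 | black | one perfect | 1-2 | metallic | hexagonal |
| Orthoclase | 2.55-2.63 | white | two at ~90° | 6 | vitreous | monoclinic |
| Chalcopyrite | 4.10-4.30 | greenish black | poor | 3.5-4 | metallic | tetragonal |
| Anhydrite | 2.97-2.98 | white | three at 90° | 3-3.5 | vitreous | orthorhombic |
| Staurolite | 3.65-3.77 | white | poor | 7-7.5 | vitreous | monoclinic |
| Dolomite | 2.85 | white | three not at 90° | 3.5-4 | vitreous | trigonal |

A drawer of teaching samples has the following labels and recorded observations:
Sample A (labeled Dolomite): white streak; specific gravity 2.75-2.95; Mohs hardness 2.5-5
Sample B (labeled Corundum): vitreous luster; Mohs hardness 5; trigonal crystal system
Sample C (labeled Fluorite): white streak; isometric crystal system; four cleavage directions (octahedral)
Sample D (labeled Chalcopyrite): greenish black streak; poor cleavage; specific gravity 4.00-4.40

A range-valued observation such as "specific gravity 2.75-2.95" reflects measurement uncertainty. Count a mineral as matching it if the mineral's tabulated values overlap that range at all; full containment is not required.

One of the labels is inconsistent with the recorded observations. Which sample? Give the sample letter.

B

Sample A: nothing contradicts Dolomite.
Sample B: Mohs hardness 5 is outside the reference for Corundum (hardness 9) — mislabeled.
Sample C: nothing contradicts Fluorite.
Sample D: nothing contradicts Chalcopyrite.
The mislabeled specimen is B.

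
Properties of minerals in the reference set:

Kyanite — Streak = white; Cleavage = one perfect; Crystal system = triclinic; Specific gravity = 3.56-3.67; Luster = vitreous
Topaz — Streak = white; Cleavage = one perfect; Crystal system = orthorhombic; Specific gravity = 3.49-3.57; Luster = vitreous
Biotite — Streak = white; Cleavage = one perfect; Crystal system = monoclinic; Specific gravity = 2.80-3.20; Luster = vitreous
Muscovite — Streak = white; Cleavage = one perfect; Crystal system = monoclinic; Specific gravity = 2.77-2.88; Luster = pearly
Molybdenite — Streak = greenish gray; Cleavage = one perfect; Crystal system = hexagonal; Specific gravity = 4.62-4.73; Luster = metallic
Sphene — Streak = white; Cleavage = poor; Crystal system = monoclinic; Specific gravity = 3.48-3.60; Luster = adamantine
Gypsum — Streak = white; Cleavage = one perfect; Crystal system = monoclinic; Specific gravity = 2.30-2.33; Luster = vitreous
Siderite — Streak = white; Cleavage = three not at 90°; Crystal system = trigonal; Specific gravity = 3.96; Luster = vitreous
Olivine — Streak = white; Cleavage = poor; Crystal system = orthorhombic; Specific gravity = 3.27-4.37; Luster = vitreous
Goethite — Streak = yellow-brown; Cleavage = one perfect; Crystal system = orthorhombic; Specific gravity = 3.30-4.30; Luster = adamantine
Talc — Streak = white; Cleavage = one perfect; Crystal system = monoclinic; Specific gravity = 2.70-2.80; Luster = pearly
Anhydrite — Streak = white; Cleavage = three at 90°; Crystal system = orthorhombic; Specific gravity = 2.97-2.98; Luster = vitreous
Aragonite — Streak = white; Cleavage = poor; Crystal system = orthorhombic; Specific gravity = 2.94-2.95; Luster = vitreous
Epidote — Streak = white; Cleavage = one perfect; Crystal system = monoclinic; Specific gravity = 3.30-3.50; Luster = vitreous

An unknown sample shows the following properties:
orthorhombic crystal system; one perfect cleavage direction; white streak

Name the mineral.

Orthorhombic crystal system — only Topaz, Olivine, Goethite, Anhydrite, Aragonite remain.
One perfect cleavage direction — narrows the field to Topaz, Goethite.
White streak is inconsistent with Goethite.
Topaz is the sole remaining match.

Topaz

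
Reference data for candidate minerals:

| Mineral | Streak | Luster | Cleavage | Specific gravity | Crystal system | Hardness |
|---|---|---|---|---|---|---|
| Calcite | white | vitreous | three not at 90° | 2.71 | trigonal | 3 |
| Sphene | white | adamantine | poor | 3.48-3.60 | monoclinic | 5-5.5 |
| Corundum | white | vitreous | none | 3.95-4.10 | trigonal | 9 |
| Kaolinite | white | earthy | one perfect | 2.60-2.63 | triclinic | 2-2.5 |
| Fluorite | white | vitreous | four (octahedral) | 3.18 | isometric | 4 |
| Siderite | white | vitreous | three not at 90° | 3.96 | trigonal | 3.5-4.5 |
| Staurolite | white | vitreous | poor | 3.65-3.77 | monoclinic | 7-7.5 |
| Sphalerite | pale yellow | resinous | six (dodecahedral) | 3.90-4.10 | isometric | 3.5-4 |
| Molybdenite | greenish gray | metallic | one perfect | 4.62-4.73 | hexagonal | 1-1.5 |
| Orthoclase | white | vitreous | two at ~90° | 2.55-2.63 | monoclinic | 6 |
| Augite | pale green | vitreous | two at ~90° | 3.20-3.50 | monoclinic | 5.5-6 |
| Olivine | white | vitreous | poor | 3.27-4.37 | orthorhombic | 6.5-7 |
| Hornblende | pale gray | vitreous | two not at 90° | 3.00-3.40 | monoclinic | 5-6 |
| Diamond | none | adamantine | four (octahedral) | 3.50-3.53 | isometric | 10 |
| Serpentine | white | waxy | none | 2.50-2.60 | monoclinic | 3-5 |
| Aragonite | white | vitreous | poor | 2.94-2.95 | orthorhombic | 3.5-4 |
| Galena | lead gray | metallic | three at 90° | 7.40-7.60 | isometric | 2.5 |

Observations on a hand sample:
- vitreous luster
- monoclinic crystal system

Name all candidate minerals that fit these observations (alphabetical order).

Vitreous luster: Calcite, Corundum, Fluorite, Siderite, Staurolite, Orthoclase, Augite, Olivine, Hornblende, Aragonite remain.
Monoclinic crystal system: only Staurolite, Orthoclase, Augite, Hornblende remain.
Consistent with every observation: Augite, Hornblende, Orthoclase, Staurolite.

Augite, Hornblende, Orthoclase, Staurolite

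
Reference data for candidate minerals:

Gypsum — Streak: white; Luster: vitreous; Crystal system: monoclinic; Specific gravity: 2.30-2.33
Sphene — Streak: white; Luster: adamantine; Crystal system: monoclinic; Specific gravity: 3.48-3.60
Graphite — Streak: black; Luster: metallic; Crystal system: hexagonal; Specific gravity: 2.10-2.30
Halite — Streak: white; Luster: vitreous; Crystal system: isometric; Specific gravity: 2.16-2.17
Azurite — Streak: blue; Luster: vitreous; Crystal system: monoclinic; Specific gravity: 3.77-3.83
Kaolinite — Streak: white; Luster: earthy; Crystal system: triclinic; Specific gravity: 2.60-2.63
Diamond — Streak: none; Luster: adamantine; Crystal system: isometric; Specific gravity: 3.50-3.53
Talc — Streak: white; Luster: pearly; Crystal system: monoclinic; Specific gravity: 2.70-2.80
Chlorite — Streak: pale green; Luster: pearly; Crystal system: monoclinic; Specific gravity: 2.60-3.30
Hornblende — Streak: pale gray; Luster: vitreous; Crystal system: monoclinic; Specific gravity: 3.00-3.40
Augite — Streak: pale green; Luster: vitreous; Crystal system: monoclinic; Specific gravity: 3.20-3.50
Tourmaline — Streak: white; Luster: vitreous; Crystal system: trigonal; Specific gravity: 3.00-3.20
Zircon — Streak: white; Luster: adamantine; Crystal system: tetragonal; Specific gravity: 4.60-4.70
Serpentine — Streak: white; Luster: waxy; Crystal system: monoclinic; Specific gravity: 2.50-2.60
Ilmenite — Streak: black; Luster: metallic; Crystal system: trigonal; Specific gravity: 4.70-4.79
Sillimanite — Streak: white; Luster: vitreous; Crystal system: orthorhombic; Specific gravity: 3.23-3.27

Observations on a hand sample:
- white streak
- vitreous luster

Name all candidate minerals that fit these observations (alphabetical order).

Gypsum, Halite, Sillimanite, Tourmaline

White streak: Gypsum, Sphene, Halite, Kaolinite, Talc, Tourmaline, Zircon, Serpentine, Sillimanite remain.
Vitreous luster: Gypsum, Halite, Tourmaline, Sillimanite remain.
The minerals that satisfy all observations are Gypsum, Halite, Sillimanite, Tourmaline.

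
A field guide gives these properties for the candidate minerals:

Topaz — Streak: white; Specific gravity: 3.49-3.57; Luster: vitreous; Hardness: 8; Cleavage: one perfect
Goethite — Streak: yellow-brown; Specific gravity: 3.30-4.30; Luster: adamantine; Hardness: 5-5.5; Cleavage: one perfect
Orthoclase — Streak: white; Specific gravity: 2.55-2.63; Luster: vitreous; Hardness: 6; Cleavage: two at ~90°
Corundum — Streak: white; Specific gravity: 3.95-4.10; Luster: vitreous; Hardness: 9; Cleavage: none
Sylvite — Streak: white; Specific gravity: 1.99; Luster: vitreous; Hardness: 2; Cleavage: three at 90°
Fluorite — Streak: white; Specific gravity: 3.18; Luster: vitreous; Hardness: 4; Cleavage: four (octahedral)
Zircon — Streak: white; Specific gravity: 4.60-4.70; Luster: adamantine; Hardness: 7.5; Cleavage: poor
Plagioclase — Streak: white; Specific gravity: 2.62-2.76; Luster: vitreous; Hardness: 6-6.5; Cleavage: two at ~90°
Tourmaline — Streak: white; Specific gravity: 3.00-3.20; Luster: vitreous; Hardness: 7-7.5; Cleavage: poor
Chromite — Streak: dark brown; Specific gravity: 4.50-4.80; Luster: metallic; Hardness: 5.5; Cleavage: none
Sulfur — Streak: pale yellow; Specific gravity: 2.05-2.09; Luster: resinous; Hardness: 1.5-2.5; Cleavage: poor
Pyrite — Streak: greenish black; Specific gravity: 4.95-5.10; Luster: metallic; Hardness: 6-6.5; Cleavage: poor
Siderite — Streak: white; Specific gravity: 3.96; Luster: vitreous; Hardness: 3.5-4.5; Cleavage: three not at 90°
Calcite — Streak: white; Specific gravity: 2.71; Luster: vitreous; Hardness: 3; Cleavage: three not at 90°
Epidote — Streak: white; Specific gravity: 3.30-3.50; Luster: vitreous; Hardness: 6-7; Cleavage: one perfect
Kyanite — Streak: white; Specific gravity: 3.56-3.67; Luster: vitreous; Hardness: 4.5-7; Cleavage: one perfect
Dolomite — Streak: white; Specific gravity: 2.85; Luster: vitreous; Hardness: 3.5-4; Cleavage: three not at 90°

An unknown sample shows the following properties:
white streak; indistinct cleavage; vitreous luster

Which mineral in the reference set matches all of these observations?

White streak eliminates Goethite, Chromite, Sulfur, Pyrite.
Indistinct cleavage — narrows the field to Zircon, Tourmaline.
Vitreous luster eliminates Zircon.
Only Tourmaline satisfies all observations.

Tourmaline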